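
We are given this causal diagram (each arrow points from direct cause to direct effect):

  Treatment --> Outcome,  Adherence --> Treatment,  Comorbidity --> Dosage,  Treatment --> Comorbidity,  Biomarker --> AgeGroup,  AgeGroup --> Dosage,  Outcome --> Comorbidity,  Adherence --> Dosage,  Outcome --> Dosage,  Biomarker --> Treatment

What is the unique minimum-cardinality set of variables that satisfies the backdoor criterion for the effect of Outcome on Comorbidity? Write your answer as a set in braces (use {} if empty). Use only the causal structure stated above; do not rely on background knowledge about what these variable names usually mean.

{Treatment}

Variables eligible for adjustment (non-descendants of Outcome, excluding Outcome and Comorbidity): {Adherence, AgeGroup, Biomarker, Treatment}.
Backdoor paths from Outcome to Comorbidity:
  P1: Outcome <- Treatment <- Adherence -> Dosage <- Comorbidity
  P2: Outcome <- Treatment <- Biomarker -> AgeGroup -> Dosage <- Comorbidity
  P3: Outcome <- Treatment -> Comorbidity
The empty set is not sufficient: P3 (Outcome <- Treatment -> Comorbidity) has no collider blocking it and no conditioned non-collider, so it is open.
Try {Treatment}:
  P1: blocked at chain node Treatment ∈ conditioning set.
  P2: blocked at chain node Treatment ∈ conditioning set.
  P3: blocked at fork node Treatment ∈ conditioning set.
{Treatment} contains no descendant of Outcome and blocks every backdoor path.
No other singleton works — e.g. {Adherence} leaves P3 open — so {Treatment} is the unique smallest valid adjustment set.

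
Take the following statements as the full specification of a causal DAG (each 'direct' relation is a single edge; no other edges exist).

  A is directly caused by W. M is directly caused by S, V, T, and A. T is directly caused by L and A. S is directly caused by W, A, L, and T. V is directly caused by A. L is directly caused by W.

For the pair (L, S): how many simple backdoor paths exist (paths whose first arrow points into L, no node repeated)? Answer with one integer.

8

A backdoor path from L to S is any simple undirected path whose first edge points into L (i.e. leaves L via a parent).
Parents of L: {W}.
Enumerating:
  P1: L <- W -> A -> V -> M <- T -> S
  P2: L <- W -> A -> V -> M <- S
  P3: L <- W -> A -> T -> S
  P4: L <- W -> A -> T -> M <- S
  P5: L <- W -> A -> S
  P6: L <- W -> A -> M <- T -> S
  P7: L <- W -> A -> M <- S
  P8: L <- W -> S
That exhausts the simple backdoor paths. Count: 8.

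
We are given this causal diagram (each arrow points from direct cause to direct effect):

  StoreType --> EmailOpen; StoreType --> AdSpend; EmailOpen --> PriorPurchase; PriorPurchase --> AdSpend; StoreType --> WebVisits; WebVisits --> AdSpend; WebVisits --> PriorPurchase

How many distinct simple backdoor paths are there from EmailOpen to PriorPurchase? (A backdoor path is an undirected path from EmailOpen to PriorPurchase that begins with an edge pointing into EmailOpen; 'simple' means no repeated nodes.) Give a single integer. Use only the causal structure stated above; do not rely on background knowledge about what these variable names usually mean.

A backdoor path from EmailOpen to PriorPurchase is any simple undirected path whose first edge points into EmailOpen (i.e. leaves EmailOpen via a parent).
Parents of EmailOpen: {StoreType}.
Enumerating:
  P1: EmailOpen <- StoreType -> WebVisits -> PriorPurchase
  P2: EmailOpen <- StoreType -> WebVisits -> AdSpend <- PriorPurchase
  P3: EmailOpen <- StoreType -> AdSpend <- WebVisits -> PriorPurchase
  P4: EmailOpen <- StoreType -> AdSpend <- PriorPurchase
That exhausts the simple backdoor paths. Count: 4.

4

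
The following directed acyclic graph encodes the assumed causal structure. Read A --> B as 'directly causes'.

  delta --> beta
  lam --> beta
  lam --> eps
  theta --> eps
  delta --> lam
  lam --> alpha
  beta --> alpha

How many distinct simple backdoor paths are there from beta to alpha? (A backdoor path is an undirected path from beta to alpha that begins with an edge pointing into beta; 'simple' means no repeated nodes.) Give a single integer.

2

A backdoor path from beta to alpha is any simple undirected path whose first edge points into beta (i.e. leaves beta via a parent).
Parents of beta: {delta, lam}.
Enumerating:
  P1: beta <- delta -> lam -> alpha
  P2: beta <- lam -> alpha
That exhausts the simple backdoor paths. Count: 2.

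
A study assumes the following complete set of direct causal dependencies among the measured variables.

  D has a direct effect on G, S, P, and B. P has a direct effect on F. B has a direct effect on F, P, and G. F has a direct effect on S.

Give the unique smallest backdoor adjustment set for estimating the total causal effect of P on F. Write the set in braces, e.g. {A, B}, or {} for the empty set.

Variables eligible for adjustment (non-descendants of P, excluding P and F): {B, D, G}.
Backdoor paths from P to F:
  P1: P <- D -> B -> F
  P2: P <- D -> G <- B -> F
  P3: P <- D -> S <- F
  P4: P <- B <- D -> S <- F
  P5: P <- B -> F
  P6: P <- B -> G <- D -> S <- F
The empty set is not sufficient: P1 (P <- D -> B -> F) has no collider blocking it and no conditioned non-collider, so it is open.
Try {B}:
  P1: blocked at chain node B ∈ conditioning set.
  P2: blocked at collider G (neither it nor any descendant is in the conditioning set).
  P3: blocked at collider S (neither it nor any descendant is in the conditioning set).
  P4: blocked at chain node B ∈ conditioning set.
  P5: blocked at fork node B ∈ conditioning set.
  P6: blocked at fork node B ∈ conditioning set.
{B} contains no descendant of P and blocks every backdoor path.
No other singleton works — e.g. {D} leaves P5 open — so {B} is the unique smallest valid adjustment set.

{B}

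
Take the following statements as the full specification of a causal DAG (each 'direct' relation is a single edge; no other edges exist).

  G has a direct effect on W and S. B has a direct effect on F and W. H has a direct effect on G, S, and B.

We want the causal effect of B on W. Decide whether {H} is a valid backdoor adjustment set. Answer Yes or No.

Backdoor paths from B to W (paths whose first edge points into B):
  P1: B <- H -> G -> W
  P2: B <- H -> S <- G -> W
Condition 1 (no descendant of B in the set): holds — descendants of B are {F, W}; none are in {H}.
Condition 2 (every backdoor path blocked by {H}):
  P1: blocked at fork node H ∈ conditioning set.
  P2: blocked at fork node H ∈ conditioning set.
{H} satisfies the backdoor criterion.

Yes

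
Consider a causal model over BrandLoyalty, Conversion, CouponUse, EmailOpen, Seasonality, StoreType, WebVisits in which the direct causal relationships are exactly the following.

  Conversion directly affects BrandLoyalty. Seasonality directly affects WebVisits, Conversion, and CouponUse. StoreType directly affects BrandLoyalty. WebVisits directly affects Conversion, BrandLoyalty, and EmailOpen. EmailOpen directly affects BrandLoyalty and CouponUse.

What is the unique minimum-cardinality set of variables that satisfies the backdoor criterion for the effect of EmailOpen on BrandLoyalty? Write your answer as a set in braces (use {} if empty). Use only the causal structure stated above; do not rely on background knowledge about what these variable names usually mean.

Variables eligible for adjustment (non-descendants of EmailOpen, excluding EmailOpen and BrandLoyalty): {Conversion, Seasonality, StoreType, WebVisits}.
Backdoor paths from EmailOpen to BrandLoyalty:
  P1: EmailOpen <- WebVisits <- Seasonality -> Conversion -> BrandLoyalty
  P2: EmailOpen <- WebVisits -> Conversion -> BrandLoyalty
  P3: EmailOpen <- WebVisits -> BrandLoyalty
The empty set is not sufficient: P1 (EmailOpen <- WebVisits <- Seasonality -> Conversion -> BrandLoyalty) has no collider blocking it and no conditioned non-collider, so it is open.
Try {WebVisits}:
  P1: blocked at chain node WebVisits ∈ conditioning set.
  P2: blocked at fork node WebVisits ∈ conditioning set.
  P3: blocked at fork node WebVisits ∈ conditioning set.
{WebVisits} contains no descendant of EmailOpen and blocks every backdoor path.
No other singleton works — e.g. {Seasonality} leaves P2 open — so {WebVisits} is the unique smallest valid adjustment set.

{WebVisits}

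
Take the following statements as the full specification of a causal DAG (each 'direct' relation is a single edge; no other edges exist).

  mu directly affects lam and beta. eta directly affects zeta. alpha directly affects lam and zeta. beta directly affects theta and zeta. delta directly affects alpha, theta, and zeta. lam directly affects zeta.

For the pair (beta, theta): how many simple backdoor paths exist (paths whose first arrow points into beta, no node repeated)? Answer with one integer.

A backdoor path from beta to theta is any simple undirected path whose first edge points into beta (i.e. leaves beta via a parent).
Parents of beta: {mu}.
Enumerating:
  P1: beta <- mu -> lam <- alpha <- delta -> theta
  P2: beta <- mu -> lam <- alpha -> zeta <- delta -> theta
  P3: beta <- mu -> lam -> zeta <- delta -> theta
  P4: beta <- mu -> lam -> zeta <- alpha <- delta -> theta
That exhausts the simple backdoor paths. Count: 4.

4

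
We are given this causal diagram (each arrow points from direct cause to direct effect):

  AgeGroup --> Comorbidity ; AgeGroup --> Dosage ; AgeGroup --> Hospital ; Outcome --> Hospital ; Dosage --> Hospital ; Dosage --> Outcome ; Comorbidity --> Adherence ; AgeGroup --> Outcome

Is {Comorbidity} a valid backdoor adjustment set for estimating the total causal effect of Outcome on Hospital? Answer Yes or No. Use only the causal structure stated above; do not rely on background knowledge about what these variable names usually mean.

Backdoor paths from Outcome to Hospital (paths whose first edge points into Outcome):
  P1: Outcome <- AgeGroup -> Dosage -> Hospital
  P2: Outcome <- AgeGroup -> Hospital
  P3: Outcome <- Dosage <- AgeGroup -> Hospital
  P4: Outcome <- Dosage -> Hospital
Condition 1 (no descendant of Outcome in the set): holds — descendants of Outcome are {Hospital}; none are in {Comorbidity}.
Condition 2 (every backdoor path blocked by {Comorbidity}):
  P1: open — no interior node is in the conditioning set.
  P2: open — no interior node is in the conditioning set.
  P3: open — no interior node is in the conditioning set.
  P4: open — no interior node is in the conditioning set.
{Comorbidity} does not satisfy the backdoor criterion.

No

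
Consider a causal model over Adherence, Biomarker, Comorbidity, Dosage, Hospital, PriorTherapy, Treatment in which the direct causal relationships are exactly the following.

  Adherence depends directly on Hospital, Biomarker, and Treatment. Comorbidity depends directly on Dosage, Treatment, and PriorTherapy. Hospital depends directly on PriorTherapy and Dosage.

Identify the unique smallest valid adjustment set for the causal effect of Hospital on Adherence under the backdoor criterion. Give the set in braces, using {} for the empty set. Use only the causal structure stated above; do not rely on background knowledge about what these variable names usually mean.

Variables eligible for adjustment (non-descendants of Hospital, excluding Hospital and Adherence): {Biomarker, Comorbidity, Dosage, PriorTherapy, Treatment}.
Backdoor paths from Hospital to Adherence:
  P1: Hospital <- PriorTherapy -> Comorbidity <- Treatment -> Adherence
  P2: Hospital <- Dosage -> Comorbidity <- Treatment -> Adherence
Each backdoor path contains an unconditioned collider, so every path is already blocked with the empty conditioning set:
  P1: blocked at collider Comorbidity (neither it nor any descendant is in the conditioning set).
  P2: blocked at collider Comorbidity (neither it nor any descendant is in the conditioning set).
The empty set is therefore the unique smallest valid set.

{}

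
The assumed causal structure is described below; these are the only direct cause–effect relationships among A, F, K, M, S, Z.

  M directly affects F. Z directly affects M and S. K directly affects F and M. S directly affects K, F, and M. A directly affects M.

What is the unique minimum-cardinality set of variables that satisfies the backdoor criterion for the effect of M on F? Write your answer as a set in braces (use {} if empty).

Variables eligible for adjustment (non-descendants of M, excluding M and F): {A, K, S, Z}.
Backdoor paths from M to F:
  P1: M <- Z -> S -> K -> F
  P2: M <- Z -> S -> F
  P3: M <- S -> K -> F
  P4: M <- S -> F
  P5: M <- K <- S -> F
  P6: M <- K -> F
The empty set is not sufficient: P1 (M <- Z -> S -> K -> F) has no collider blocking it and no conditioned non-collider, so it is open.
Try {K, S}:
  P1: blocked at chain node S ∈ conditioning set.
  P2: blocked at chain node S ∈ conditioning set.
  P3: blocked at fork node S ∈ conditioning set.
  P4: blocked at fork node S ∈ conditioning set.
  P5: blocked at chain node K ∈ conditioning set.
  P6: blocked at fork node K ∈ conditioning set.
{K, S} contains no descendant of M and blocks every backdoor path.
Every element of {K, S} is needed (dropping K leaves P6 open; dropping S leaves P2 open), so no proper subset is valid.
Among all size-2 subsets of the eligible variables, only {K, S} blocks every backdoor path, so it is the unique smallest valid adjustment set.

{K, S}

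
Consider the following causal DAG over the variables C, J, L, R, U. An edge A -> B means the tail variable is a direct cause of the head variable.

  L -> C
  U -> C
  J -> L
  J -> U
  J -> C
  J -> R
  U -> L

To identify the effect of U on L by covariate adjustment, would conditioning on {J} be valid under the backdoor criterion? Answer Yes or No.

Backdoor paths from U to L (paths whose first edge points into U):
  P1: U <- J -> L
  P2: U <- J -> C <- L
Condition 1 (no descendant of U in the set): holds — descendants of U are {C, L}; none are in {J}.
Condition 2 (every backdoor path blocked by {J}):
  P1: blocked at fork node J ∈ conditioning set.
  P2: blocked at fork node J ∈ conditioning set.
{J} satisfies the backdoor criterion.

Yes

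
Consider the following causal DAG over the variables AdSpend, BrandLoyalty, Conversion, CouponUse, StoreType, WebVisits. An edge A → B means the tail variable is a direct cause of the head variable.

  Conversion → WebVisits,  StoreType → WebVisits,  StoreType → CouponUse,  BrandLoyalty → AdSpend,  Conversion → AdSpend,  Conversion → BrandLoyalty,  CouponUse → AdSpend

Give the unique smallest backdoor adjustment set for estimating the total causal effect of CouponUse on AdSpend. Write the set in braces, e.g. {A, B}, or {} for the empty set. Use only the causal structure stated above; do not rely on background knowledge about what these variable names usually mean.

Variables eligible for adjustment (non-descendants of CouponUse, excluding CouponUse and AdSpend): {BrandLoyalty, Conversion, StoreType, WebVisits}.
Backdoor paths from CouponUse to AdSpend:
  P1: CouponUse <- StoreType -> WebVisits <- Conversion -> BrandLoyalty -> AdSpend
  P2: CouponUse <- StoreType -> WebVisits <- Conversion -> AdSpend
Each backdoor path contains an unconditioned collider, so every path is already blocked with the empty conditioning set:
  P1: blocked at collider WebVisits (neither it nor any descendant is in the conditioning set).
  P2: blocked at collider WebVisits (neither it nor any descendant is in the conditioning set).
The empty set is therefore the unique smallest valid set.

{}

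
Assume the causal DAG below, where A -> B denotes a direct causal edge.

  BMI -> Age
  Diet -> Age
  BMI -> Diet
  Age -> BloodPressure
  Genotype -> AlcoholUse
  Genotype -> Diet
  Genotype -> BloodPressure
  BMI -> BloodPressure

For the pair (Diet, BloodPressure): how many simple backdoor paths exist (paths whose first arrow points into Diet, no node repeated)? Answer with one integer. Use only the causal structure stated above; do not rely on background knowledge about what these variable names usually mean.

3

A backdoor path from Diet to BloodPressure is any simple undirected path whose first edge points into Diet (i.e. leaves Diet via a parent).
Parents of Diet: {BMI, Genotype}.
Enumerating:
  P1: Diet <- Genotype -> BloodPressure
  P2: Diet <- BMI -> Age -> BloodPressure
  P3: Diet <- BMI -> BloodPressure
That exhausts the simple backdoor paths. Count: 3.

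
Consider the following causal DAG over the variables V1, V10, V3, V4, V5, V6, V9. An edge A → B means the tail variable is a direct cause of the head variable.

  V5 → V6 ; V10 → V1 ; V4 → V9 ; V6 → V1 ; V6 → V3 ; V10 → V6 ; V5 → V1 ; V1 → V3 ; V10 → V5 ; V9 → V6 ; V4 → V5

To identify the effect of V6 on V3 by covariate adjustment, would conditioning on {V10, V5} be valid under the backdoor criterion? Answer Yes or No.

Backdoor paths from V6 to V3 (paths whose first edge points into V6):
  P1: V6 <- V10 -> V5 -> V1 -> V3
  P2: V6 <- V10 -> V1 -> V3
  P3: V6 <- V5 <- V10 -> V1 -> V3
  P4: V6 <- V5 -> V1 -> V3
  P5: V6 <- V9 <- V4 -> V5 <- V10 -> V1 -> V3
  P6: V6 <- V9 <- V4 -> V5 -> V1 -> V3
Condition 1 (no descendant of V6 in the set): holds — descendants of V6 are {V1, V3}; none are in {V10, V5}.
Condition 2 (every backdoor path blocked by {V10, V5}):
  P1: blocked at fork node V10 ∈ conditioning set.
  P2: blocked at fork node V10 ∈ conditioning set.
  P3: blocked at chain node V5 ∈ conditioning set.
  P4: blocked at fork node V5 ∈ conditioning set.
  P5: blocked at fork node V10 ∈ conditioning set.
  P6: blocked at chain node V5 ∈ conditioning set.
{V10, V5} satisfies the backdoor criterion.

Yes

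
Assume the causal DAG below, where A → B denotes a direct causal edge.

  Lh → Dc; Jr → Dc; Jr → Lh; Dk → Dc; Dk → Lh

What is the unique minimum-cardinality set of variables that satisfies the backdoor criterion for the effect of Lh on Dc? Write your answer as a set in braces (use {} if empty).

{Dk, Jr}

Variables eligible for adjustment (non-descendants of Lh, excluding Lh and Dc): {Dk, Jr}.
Backdoor paths from Lh to Dc:
  P1: Lh <- Jr -> Dc
  P2: Lh <- Dk -> Dc
The empty set is not sufficient: P1 (Lh <- Jr -> Dc) has no collider blocking it and no conditioned non-collider, so it is open.
Try {Dk, Jr}:
  P1: blocked at fork node Jr ∈ conditioning set.
  P2: blocked at fork node Dk ∈ conditioning set.
{Dk, Jr} contains no descendant of Lh and blocks every backdoor path.
Every element of {Dk, Jr} is needed (dropping Dk leaves P2 open; dropping Jr leaves P1 open), so no proper subset is valid.
Among all size-2 subsets of the eligible variables, only {Dk, Jr} blocks every backdoor path, so it is the unique smallest valid adjustment set.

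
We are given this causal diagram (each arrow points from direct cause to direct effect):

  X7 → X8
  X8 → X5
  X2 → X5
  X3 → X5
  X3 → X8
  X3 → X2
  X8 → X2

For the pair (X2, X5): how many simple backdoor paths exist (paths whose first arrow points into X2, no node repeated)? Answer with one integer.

A backdoor path from X2 to X5 is any simple undirected path whose first edge points into X2 (i.e. leaves X2 via a parent).
Parents of X2: {X3, X8}.
Enumerating:
  P1: X2 <- X3 -> X8 -> X5
  P2: X2 <- X3 -> X5
  P3: X2 <- X8 <- X3 -> X5
  P4: X2 <- X8 -> X5
That exhausts the simple backdoor paths. Count: 4.

4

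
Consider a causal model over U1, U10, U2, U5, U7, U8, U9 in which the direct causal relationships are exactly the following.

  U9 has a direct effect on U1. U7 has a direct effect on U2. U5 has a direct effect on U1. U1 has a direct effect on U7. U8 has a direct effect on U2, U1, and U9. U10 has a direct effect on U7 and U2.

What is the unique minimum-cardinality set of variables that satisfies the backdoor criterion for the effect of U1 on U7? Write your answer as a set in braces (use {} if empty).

Variables eligible for adjustment (non-descendants of U1, excluding U1 and U7): {U10, U5, U8, U9}.
Backdoor paths from U1 to U7:
  P1: U1 <- U8 -> U2 <- U10 -> U7
  P2: U1 <- U8 -> U2 <- U7
  P3: U1 <- U9 <- U8 -> U2 <- U10 -> U7
  P4: U1 <- U9 <- U8 -> U2 <- U7
Each backdoor path contains an unconditioned collider, so every path is already blocked with the empty conditioning set:
  P1: blocked at collider U2 (neither it nor any descendant is in the conditioning set).
  P2: blocked at collider U2 (neither it nor any descendant is in the conditioning set).
  P3: blocked at collider U2 (neither it nor any descendant is in the conditioning set).
  P4: blocked at collider U2 (neither it nor any descendant is in the conditioning set).
The empty set is therefore the unique smallest valid set.

{}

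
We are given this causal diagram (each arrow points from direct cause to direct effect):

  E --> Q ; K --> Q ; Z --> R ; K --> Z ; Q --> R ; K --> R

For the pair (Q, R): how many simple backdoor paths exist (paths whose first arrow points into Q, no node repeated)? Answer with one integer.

2

A backdoor path from Q to R is any simple undirected path whose first edge points into Q (i.e. leaves Q via a parent).
Parents of Q: {E, K}.
Enumerating:
  P1: Q <- K -> Z -> R
  P2: Q <- K -> R
That exhausts the simple backdoor paths. Count: 2.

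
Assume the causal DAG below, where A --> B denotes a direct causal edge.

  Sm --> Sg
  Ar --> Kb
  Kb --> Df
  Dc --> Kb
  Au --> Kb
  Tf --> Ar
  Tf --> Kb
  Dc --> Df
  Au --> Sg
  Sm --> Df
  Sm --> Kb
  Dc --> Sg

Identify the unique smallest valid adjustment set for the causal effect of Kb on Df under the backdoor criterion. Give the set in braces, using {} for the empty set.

Variables eligible for adjustment (non-descendants of Kb, excluding Kb and Df): {Ar, Au, Dc, Sg, Sm, Tf}.
Backdoor paths from Kb to Df:
  P1: Kb <- Sm -> Df
  P2: Kb <- Sm -> Sg <- Dc -> Df
  P3: Kb <- Dc -> Df
  P4: Kb <- Dc -> Sg <- Sm -> Df
  P5: Kb <- Au -> Sg <- Sm -> Df
  P6: Kb <- Au -> Sg <- Dc -> Df
The empty set is not sufficient: P1 (Kb <- Sm -> Df) has no collider blocking it and no conditioned non-collider, so it is open.
Try {Dc, Sm}:
  P1: blocked at fork node Sm ∈ conditioning set.
  P2: blocked at fork node Sm ∈ conditioning set.
  P3: blocked at fork node Dc ∈ conditioning set.
  P4: blocked at fork node Dc ∈ conditioning set.
  P5: blocked at collider Sg (neither it nor any descendant is in the conditioning set).
  P6: blocked at collider Sg (neither it nor any descendant is in the conditioning set).
{Dc, Sm} contains no descendant of Kb and blocks every backdoor path.
Every element of {Dc, Sm} is needed (dropping Dc leaves P3 open; dropping Sm leaves P1 open), so no proper subset is valid.
Among all size-2 subsets of the eligible variables, only {Dc, Sm} blocks every backdoor path, so it is the unique smallest valid adjustment set.

{Dc, Sm}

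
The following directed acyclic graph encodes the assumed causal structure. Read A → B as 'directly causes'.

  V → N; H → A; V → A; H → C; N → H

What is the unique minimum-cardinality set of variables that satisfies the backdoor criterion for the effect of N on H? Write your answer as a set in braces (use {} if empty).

Variables eligible for adjustment (non-descendants of N, excluding N and H): {V}.
Backdoor paths from N to H:
  P1: N <- V -> A <- H
Each backdoor path contains an unconditioned collider, so every path is already blocked with the empty conditioning set:
  P1: blocked at collider A (neither it nor any descendant is in the conditioning set).
The empty set is therefore the unique smallest valid set.

{}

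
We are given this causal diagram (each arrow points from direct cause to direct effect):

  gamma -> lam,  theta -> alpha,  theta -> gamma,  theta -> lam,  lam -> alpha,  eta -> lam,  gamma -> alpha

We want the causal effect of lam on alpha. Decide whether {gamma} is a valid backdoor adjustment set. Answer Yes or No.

Backdoor paths from lam to alpha (paths whose first edge points into lam):
  P1: lam <- theta -> gamma -> alpha
  P2: lam <- theta -> alpha
  P3: lam <- gamma <- theta -> alpha
  P4: lam <- gamma -> alpha
Condition 1 (no descendant of lam in the set): holds — descendants of lam are {alpha}; none are in {gamma}.
Condition 2 (every backdoor path blocked by {gamma}):
  P1: blocked at chain node gamma ∈ conditioning set.
  P2: open — no interior node is in the conditioning set.
  P3: blocked at chain node gamma ∈ conditioning set.
  P4: blocked at fork node gamma ∈ conditioning set.
{gamma} does not satisfy the backdoor criterion.

No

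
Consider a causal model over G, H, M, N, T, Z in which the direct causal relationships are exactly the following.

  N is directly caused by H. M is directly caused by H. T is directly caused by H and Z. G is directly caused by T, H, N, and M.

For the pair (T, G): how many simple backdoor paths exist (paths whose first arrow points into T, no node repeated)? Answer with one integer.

A backdoor path from T to G is any simple undirected path whose first edge points into T (i.e. leaves T via a parent).
Parents of T: {H, Z}.
Enumerating:
  P1: T <- H -> N -> G
  P2: T <- H -> M -> G
  P3: T <- H -> G
That exhausts the simple backdoor paths. Count: 3.

3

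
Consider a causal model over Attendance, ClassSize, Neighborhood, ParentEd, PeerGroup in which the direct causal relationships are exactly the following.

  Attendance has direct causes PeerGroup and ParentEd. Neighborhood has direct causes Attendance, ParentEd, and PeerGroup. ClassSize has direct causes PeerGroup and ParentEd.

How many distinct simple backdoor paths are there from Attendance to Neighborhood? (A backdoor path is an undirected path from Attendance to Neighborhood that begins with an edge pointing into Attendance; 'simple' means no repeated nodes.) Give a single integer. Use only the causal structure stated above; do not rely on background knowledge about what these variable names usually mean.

4

A backdoor path from Attendance to Neighborhood is any simple undirected path whose first edge points into Attendance (i.e. leaves Attendance via a parent).
Parents of Attendance: {ParentEd, PeerGroup}.
Enumerating:
  P1: Attendance <- ParentEd -> Neighborhood
  P2: Attendance <- ParentEd -> ClassSize <- PeerGroup -> Neighborhood
  P3: Attendance <- PeerGroup -> Neighborhood
  P4: Attendance <- PeerGroup -> ClassSize <- ParentEd -> Neighborhood
That exhausts the simple backdoor paths. Count: 4.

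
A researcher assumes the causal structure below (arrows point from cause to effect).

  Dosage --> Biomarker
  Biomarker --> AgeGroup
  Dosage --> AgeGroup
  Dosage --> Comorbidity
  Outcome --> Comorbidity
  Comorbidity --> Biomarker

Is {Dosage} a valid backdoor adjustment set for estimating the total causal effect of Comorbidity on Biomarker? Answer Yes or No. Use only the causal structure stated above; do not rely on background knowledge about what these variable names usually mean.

Backdoor paths from Comorbidity to Biomarker (paths whose first edge points into Comorbidity):
  P1: Comorbidity <- Dosage -> Biomarker
  P2: Comorbidity <- Dosage -> AgeGroup <- Biomarker
Condition 1 (no descendant of Comorbidity in the set): holds — descendants of Comorbidity are {AgeGroup, Biomarker}; none are in {Dosage}.
Condition 2 (every backdoor path blocked by {Dosage}):
  P1: blocked at fork node Dosage ∈ conditioning set.
  P2: blocked at fork node Dosage ∈ conditioning set.
{Dosage} satisfies the backdoor criterion.

Yes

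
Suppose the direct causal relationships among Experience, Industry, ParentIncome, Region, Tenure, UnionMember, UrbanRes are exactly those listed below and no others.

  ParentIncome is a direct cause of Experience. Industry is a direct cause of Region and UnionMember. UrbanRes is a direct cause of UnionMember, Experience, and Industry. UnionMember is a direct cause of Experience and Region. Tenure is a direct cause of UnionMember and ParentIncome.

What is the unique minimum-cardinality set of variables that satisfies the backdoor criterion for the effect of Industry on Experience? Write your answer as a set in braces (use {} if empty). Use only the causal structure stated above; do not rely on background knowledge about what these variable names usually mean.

{UrbanRes}

Variables eligible for adjustment (non-descendants of Industry, excluding Industry and Experience): {ParentIncome, Tenure, UrbanRes}.
Backdoor paths from Industry to Experience:
  P1: Industry <- UrbanRes -> UnionMember <- Tenure -> ParentIncome -> Experience
  P2: Industry <- UrbanRes -> UnionMember -> Experience
  P3: Industry <- UrbanRes -> Experience
The empty set is not sufficient: P2 (Industry <- UrbanRes -> UnionMember -> Experience) has no collider blocking it and no conditioned non-collider, so it is open.
Try {UrbanRes}:
  P1: blocked at fork node UrbanRes ∈ conditioning set.
  P2: blocked at fork node UrbanRes ∈ conditioning set.
  P3: blocked at fork node UrbanRes ∈ conditioning set.
{UrbanRes} contains no descendant of Industry and blocks every backdoor path.
No other singleton works — e.g. {Tenure} leaves P2 open — so {UrbanRes} is the unique smallest valid adjustment set.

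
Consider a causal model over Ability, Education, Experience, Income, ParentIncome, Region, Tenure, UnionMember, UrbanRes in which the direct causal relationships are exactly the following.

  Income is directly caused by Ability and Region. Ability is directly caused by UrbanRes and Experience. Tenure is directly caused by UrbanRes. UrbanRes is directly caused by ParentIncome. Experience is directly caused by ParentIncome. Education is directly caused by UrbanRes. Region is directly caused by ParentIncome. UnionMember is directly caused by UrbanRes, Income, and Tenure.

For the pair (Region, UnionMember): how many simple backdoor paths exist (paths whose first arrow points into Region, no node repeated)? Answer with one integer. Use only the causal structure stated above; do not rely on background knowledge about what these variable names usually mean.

A backdoor path from Region to UnionMember is any simple undirected path whose first edge points into Region (i.e. leaves Region via a parent).
Parents of Region: {ParentIncome}.
Enumerating:
  P1: Region <- ParentIncome -> UrbanRes -> Tenure -> UnionMember
  P2: Region <- ParentIncome -> UrbanRes -> Ability -> Income -> UnionMember
  P3: Region <- ParentIncome -> UrbanRes -> UnionMember
  P4: Region <- ParentIncome -> Experience -> Ability <- UrbanRes -> Tenure -> UnionMember
  P5: Region <- ParentIncome -> Experience -> Ability <- UrbanRes -> UnionMember
  P6: Region <- ParentIncome -> Experience -> Ability -> Income -> UnionMember
That exhausts the simple backdoor paths. Count: 6.

6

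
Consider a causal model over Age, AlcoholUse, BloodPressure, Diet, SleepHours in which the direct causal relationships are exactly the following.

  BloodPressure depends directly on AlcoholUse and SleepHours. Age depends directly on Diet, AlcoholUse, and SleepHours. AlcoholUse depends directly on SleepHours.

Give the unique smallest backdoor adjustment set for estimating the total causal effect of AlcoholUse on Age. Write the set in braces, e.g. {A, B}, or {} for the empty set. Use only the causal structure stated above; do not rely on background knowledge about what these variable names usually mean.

{SleepHours}

Variables eligible for adjustment (non-descendants of AlcoholUse, excluding AlcoholUse and Age): {Diet, SleepHours}.
Backdoor paths from AlcoholUse to Age:
  P1: AlcoholUse <- SleepHours -> Age
The empty set is not sufficient: P1 (AlcoholUse <- SleepHours -> Age) has no collider blocking it and no conditioned non-collider, so it is open.
Try {SleepHours}:
  P1: blocked at fork node SleepHours ∈ conditioning set.
{SleepHours} contains no descendant of AlcoholUse and blocks every backdoor path.
No other singleton works — e.g. {Diet} leaves P1 open — so {SleepHours} is the unique smallest valid adjustment set.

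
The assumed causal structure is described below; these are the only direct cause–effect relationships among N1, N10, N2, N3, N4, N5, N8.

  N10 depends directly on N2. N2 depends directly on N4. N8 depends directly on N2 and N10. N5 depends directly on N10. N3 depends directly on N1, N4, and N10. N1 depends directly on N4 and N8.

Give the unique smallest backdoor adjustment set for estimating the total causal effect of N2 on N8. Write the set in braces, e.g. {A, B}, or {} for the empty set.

Variables eligible for adjustment (non-descendants of N2, excluding N2 and N8): {N4}.
Backdoor paths from N2 to N8:
  P1: N2 <- N4 -> N1 <- N8
  P2: N2 <- N4 -> N1 -> N3 <- N10 -> N8
  P3: N2 <- N4 -> N3 <- N10 -> N8
  P4: N2 <- N4 -> N3 <- N1 <- N8
Each backdoor path contains an unconditioned collider, so every path is already blocked with the empty conditioning set:
  P1: blocked at collider N1 (neither it nor any descendant is in the conditioning set).
  P2: blocked at collider N3 (neither it nor any descendant is in the conditioning set).
  P3: blocked at collider N3 (neither it nor any descendant is in the conditioning set).
  P4: blocked at collider N3 (neither it nor any descendant is in the conditioning set).
The empty set is therefore the unique smallest valid set.

{}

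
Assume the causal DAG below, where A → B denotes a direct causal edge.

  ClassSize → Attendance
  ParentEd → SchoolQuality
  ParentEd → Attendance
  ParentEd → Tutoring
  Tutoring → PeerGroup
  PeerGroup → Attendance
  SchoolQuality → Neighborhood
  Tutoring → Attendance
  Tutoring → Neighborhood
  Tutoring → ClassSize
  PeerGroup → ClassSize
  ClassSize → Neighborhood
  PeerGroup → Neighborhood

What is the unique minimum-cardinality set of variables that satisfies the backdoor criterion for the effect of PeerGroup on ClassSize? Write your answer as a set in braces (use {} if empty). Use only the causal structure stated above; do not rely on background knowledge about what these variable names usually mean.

Variables eligible for adjustment (non-descendants of PeerGroup, excluding PeerGroup and ClassSize): {ParentEd, SchoolQuality, Tutoring}.
Backdoor paths from PeerGroup to ClassSize:
  P1: PeerGroup <- Tutoring <- ParentEd -> SchoolQuality -> Neighborhood <- ClassSize
  P2: PeerGroup <- Tutoring <- ParentEd -> Attendance <- ClassSize
  P3: PeerGroup <- Tutoring -> ClassSize
  P4: PeerGroup <- Tutoring -> Neighborhood <- SchoolQuality <- ParentEd -> Attendance <- ClassSize
  P5: PeerGroup <- Tutoring -> Neighborhood <- ClassSize
  P6: PeerGroup <- Tutoring -> Attendance <- ParentEd -> SchoolQuality -> Neighborhood <- ClassSize
  P7: PeerGroup <- Tutoring -> Attendance <- ClassSize
The empty set is not sufficient: P3 (PeerGroup <- Tutoring -> ClassSize) has no collider blocking it and no conditioned non-collider, so it is open.
Try {Tutoring}:
  P1: blocked at chain node Tutoring ∈ conditioning set.
  P2: blocked at chain node Tutoring ∈ conditioning set.
  P3: blocked at fork node Tutoring ∈ conditioning set.
  P4: blocked at fork node Tutoring ∈ conditioning set.
  P5: blocked at fork node Tutoring ∈ conditioning set.
  P6: blocked at fork node Tutoring ∈ conditioning set.
  P7: blocked at fork node Tutoring ∈ conditioning set.
{Tutoring} contains no descendant of PeerGroup and blocks every backdoor path.
No other singleton works — e.g. {ParentEd} leaves P3 open — so {Tutoring} is the unique smallest valid adjustment set.

{Tutoring}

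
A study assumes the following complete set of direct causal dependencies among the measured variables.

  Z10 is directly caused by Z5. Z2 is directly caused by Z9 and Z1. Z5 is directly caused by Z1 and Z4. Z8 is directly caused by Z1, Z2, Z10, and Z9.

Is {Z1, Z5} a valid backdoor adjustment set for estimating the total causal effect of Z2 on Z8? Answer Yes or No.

No

Backdoor paths from Z2 to Z8 (paths whose first edge points into Z2):
  P1: Z2 <- Z1 -> Z5 -> Z10 -> Z8
  P2: Z2 <- Z1 -> Z8
  P3: Z2 <- Z9 -> Z8
Condition 1 (no descendant of Z2 in the set): holds — descendants of Z2 are {Z8}; none are in {Z1, Z5}.
Condition 2 (every backdoor path blocked by {Z1, Z5}):
  P1: blocked at fork node Z1 ∈ conditioning set.
  P2: blocked at fork node Z1 ∈ conditioning set.
  P3: open — no interior node is in the conditioning set.
{Z1, Z5} does not satisfy the backdoor criterion.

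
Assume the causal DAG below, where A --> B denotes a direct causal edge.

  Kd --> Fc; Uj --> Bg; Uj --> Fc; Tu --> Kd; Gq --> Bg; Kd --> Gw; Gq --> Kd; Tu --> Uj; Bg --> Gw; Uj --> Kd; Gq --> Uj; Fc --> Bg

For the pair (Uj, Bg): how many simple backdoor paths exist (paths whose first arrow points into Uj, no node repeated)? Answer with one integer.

6

A backdoor path from Uj to Bg is any simple undirected path whose first edge points into Uj (i.e. leaves Uj via a parent).
Parents of Uj: {Gq, Tu}.
Enumerating:
  P1: Uj <- Gq -> Kd -> Fc -> Bg
  P2: Uj <- Gq -> Kd -> Gw <- Bg
  P3: Uj <- Gq -> Bg
  P4: Uj <- Tu -> Kd <- Gq -> Bg
  P5: Uj <- Tu -> Kd -> Fc -> Bg
  P6: Uj <- Tu -> Kd -> Gw <- Bg
That exhausts the simple backdoor paths. Count: 6.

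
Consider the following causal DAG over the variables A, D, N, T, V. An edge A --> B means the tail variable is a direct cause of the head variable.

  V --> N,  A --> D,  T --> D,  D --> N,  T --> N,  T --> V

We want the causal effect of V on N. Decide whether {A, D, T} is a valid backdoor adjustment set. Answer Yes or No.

Backdoor paths from V to N (paths whose first edge points into V):
  P1: V <- T -> D -> N
  P2: V <- T -> N
Condition 1 (no descendant of V in the set): holds — descendants of V are {N}; none are in {A, D, T}.
Condition 2 (every backdoor path blocked by {A, D, T}):
  P1: blocked at fork node T ∈ conditioning set.
  P2: blocked at fork node T ∈ conditioning set.
{A, D, T} satisfies the backdoor criterion.

Yes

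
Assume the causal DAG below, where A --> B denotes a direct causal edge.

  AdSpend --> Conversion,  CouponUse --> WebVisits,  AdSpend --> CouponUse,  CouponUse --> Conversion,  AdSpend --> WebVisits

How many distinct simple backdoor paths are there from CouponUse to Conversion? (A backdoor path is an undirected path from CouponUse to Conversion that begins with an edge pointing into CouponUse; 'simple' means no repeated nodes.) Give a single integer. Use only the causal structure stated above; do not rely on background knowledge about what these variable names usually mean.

1

A backdoor path from CouponUse to Conversion is any simple undirected path whose first edge points into CouponUse (i.e. leaves CouponUse via a parent).
Parents of CouponUse: {AdSpend}.
Enumerating:
  P1: CouponUse <- AdSpend -> Conversion
That exhausts the simple backdoor paths. Count: 1.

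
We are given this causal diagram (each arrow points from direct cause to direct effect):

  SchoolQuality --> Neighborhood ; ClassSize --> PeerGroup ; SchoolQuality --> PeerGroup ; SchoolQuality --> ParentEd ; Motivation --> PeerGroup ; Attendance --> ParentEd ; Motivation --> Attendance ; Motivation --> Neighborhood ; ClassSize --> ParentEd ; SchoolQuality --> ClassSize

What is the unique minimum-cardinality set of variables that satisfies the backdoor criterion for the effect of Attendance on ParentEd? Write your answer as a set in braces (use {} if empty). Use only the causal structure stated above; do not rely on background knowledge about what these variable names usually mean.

Variables eligible for adjustment (non-descendants of Attendance, excluding Attendance and ParentEd): {ClassSize, Motivation, Neighborhood, PeerGroup, SchoolQuality}.
Backdoor paths from Attendance to ParentEd:
  P1: Attendance <- Motivation -> Neighborhood <- SchoolQuality -> ClassSize -> ParentEd
  P2: Attendance <- Motivation -> Neighborhood <- SchoolQuality -> ParentEd
  P3: Attendance <- Motivation -> Neighborhood <- SchoolQuality -> PeerGroup <- ClassSize -> ParentEd
  P4: Attendance <- Motivation -> PeerGroup <- SchoolQuality -> ClassSize -> ParentEd
  P5: Attendance <- Motivation -> PeerGroup <- SchoolQuality -> ParentEd
  P6: Attendance <- Motivation -> PeerGroup <- ClassSize <- SchoolQuality -> ParentEd
  P7: Attendance <- Motivation -> PeerGroup <- ClassSize -> ParentEd
Each backdoor path contains an unconditioned collider, so every path is already blocked with the empty conditioning set:
  P1: blocked at collider Neighborhood (neither it nor any descendant is in the conditioning set).
  P2: blocked at collider Neighborhood (neither it nor any descendant is in the conditioning set).
  P3: blocked at collider Neighborhood (neither it nor any descendant is in the conditioning set).
  P4: blocked at collider PeerGroup (neither it nor any descendant is in the conditioning set).
  P5: blocked at collider PeerGroup (neither it nor any descendant is in the conditioning set).
  P6: blocked at collider PeerGroup (neither it nor any descendant is in the conditioning set).
  P7: blocked at collider PeerGroup (neither it nor any descendant is in the conditioning set).
The empty set is therefore the unique smallest valid set.

{}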